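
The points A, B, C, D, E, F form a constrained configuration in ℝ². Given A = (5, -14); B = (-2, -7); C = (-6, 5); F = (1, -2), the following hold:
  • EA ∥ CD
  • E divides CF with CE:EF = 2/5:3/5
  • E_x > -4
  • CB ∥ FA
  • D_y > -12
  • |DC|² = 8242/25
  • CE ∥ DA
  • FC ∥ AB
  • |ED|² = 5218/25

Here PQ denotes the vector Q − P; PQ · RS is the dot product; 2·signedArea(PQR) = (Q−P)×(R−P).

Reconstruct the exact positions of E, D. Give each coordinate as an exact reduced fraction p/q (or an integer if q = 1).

1. E_x = -16/5  [E divides CF with CE:EF = 2/5:3/5]
2. E_y = 11/5  [E divides CF with CE:EF = 2/5:3/5]
   → E = (-16/5, 11/5)
3. D_x = 11/5  [CE ∥ DA ∩ EA ∥ CD]
4. D_y = -56/5  [CE ∥ DA ∩ EA ∥ CD]
   → D = (11/5, -56/5)

D = (11/5, -56/5)
E = (-16/5, 11/5)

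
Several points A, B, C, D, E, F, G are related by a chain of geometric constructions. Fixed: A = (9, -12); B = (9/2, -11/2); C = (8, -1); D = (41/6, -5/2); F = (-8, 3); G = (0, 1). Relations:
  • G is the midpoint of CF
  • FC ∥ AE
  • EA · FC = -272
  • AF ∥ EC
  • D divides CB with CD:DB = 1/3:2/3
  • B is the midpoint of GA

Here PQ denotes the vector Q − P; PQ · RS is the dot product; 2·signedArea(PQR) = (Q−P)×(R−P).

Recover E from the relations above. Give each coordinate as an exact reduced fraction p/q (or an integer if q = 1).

1. E_x = 25  [AF ∥ EC ∩ FC ∥ AE]
2. E_y = -16  [AF ∥ EC ∩ FC ∥ AE]
   → E = (25, -16)

E = (25, -16)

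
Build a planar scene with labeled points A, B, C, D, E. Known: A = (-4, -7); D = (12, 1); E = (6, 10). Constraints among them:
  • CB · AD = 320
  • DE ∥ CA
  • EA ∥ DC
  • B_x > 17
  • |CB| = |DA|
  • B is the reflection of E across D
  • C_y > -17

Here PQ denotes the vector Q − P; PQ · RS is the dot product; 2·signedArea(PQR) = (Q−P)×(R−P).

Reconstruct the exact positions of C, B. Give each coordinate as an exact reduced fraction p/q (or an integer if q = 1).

1. C_x = 2  [DE ∥ CA ∩ EA ∥ DC]
2. C_y = -16  [DE ∥ CA ∩ EA ∥ DC]
   → C = (2, -16)
3. B_x = 18  [B is the reflection of E across D]
4. B_y = -8  [B is the reflection of E across D]
   → B = (18, -8)

B = (18, -8)
C = (2, -16)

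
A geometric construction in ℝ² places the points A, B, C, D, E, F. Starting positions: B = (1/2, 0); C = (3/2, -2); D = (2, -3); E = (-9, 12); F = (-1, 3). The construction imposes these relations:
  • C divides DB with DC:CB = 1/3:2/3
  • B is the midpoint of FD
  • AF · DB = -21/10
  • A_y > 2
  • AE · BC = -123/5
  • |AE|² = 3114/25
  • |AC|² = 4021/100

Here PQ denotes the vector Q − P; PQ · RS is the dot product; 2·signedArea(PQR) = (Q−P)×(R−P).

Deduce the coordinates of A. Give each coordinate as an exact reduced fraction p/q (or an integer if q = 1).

A = (-12/5, 3)

1. A_x = -12/5  [line 3/2·x + -3·y + 63/5 = 0 ∩ |AE|² = 3114/25]
2. A_y = 3  [line 3/2·x + -3·y + 63/5 = 0 ∩ |AE|² = 3114/25]
   → A = (-12/5, 3)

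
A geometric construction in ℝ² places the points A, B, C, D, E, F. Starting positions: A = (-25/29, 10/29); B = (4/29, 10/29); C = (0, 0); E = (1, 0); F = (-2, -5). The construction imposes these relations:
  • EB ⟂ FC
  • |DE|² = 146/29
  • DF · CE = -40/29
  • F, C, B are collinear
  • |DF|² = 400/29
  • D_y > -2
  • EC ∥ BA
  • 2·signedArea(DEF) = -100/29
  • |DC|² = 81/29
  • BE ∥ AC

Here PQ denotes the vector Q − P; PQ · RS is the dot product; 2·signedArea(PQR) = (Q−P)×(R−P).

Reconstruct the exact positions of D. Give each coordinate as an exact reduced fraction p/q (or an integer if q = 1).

D = (-18/29, -45/29)

1. D_x = -18/29  [DF · CE = -40/29 ∩ 2·signedArea(DEF) = -100/29]
2. D_y = -45/29  [DF · CE = -40/29 ∩ 2·signedArea(DEF) = -100/29]
   → D = (-18/29, -45/29)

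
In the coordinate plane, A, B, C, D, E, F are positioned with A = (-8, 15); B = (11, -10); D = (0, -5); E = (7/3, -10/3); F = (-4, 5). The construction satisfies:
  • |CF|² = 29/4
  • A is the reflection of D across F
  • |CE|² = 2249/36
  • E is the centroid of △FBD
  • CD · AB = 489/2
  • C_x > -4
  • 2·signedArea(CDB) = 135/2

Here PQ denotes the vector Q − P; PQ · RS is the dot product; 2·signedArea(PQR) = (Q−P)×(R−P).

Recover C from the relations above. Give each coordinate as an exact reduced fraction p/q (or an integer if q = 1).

1. C_x = -3  [2·signedArea(CDB) = 135/2 ∩ CD · AB = 489/2]
2. C_y = 5/2  [2·signedArea(CDB) = 135/2 ∩ CD · AB = 489/2]
   → C = (-3, 5/2)

C = (-3, 5/2)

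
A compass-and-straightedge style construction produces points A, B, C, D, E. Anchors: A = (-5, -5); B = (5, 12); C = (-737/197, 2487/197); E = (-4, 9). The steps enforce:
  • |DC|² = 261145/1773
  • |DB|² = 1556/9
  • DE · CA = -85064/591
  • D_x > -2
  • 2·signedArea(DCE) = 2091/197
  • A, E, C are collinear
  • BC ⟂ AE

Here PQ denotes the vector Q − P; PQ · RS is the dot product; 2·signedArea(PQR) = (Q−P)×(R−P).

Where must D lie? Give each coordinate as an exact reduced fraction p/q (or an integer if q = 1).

D = (-5/3, 2/3)

1. D_x = -5/3  [2·signedArea(DCE) = 2091/197 ∩ DE · CA = -85064/591]
2. D_y = 2/3  [2·signedArea(DCE) = 2091/197 ∩ DE · CA = -85064/591]
   → D = (-5/3, 2/3)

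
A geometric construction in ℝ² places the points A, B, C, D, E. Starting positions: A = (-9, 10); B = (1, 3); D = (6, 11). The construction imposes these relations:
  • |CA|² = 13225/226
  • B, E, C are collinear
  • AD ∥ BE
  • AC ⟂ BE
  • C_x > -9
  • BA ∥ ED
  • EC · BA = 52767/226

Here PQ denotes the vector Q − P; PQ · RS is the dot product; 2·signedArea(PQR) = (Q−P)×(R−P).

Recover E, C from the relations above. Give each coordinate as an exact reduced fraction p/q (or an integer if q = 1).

1. E_x = 16  [BA ∥ ED ∩ AD ∥ BE]
2. E_y = 4  [BA ∥ ED ∩ AD ∥ BE]
   → E = (16, 4)
3. C_x = -1919/226  [B, E, C are collinear ∩ AC ⟂ BE]
4. C_y = 535/226  [B, E, C are collinear ∩ AC ⟂ BE]
   → C = (-1919/226, 535/226)

C = (-1919/226, 535/226)
E = (16, 4)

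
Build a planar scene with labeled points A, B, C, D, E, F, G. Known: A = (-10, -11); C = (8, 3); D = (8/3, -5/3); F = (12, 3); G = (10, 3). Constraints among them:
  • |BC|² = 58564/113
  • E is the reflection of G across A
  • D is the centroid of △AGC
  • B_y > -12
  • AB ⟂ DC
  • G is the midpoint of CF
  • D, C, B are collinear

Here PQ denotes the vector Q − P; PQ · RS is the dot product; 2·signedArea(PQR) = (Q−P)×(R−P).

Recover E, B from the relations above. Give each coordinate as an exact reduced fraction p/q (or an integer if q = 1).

1. E_x = -30  [E is the reflection of G across A]
2. E_y = -25  [E is the reflection of G across A]
   → E = (-30, -25)
3. B_x = -1032/113  [D, C, B are collinear ∩ AB ⟂ DC]
4. B_y = -1355/113  [D, C, B are collinear ∩ AB ⟂ DC]
   → B = (-1032/113, -1355/113)

B = (-1032/113, -1355/113)
E = (-30, -25)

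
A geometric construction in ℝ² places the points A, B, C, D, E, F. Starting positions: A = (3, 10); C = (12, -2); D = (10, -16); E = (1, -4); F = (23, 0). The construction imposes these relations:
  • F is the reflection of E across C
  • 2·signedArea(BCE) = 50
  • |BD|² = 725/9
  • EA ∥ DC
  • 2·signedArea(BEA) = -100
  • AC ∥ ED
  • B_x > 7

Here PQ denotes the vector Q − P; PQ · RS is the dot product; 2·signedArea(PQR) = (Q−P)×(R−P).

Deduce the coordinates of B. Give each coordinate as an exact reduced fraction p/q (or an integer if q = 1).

B = (23/3, -22/3)

1. B_x = 23/3  [2·signedArea(BEA) = -100 ∩ 2·signedArea(BCE) = 50]
2. B_y = -22/3  [2·signedArea(BEA) = -100 ∩ 2·signedArea(BCE) = 50]
   → B = (23/3, -22/3)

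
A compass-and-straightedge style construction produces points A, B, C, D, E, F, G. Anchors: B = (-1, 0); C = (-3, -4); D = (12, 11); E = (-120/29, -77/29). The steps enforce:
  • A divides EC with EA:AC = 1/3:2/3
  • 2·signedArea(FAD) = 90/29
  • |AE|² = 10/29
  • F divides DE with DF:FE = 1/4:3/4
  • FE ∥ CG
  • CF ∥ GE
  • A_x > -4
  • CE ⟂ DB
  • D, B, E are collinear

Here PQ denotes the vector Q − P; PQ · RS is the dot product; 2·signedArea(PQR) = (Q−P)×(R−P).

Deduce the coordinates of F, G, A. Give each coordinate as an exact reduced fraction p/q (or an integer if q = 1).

A = (-109/29, -90/29)
F = (231/29, 220/29)
G = (-438/29, -413/29)

1. F_x = 231/29  [F divides DE with DF:FE = 1/4:3/4]
2. F_y = 220/29  [F divides DE with DF:FE = 1/4:3/4]
   → F = (231/29, 220/29)
3. G_x = -438/29  [CF ∥ GE ∩ FE ∥ CG]
4. G_y = -413/29  [CF ∥ GE ∩ FE ∥ CG]
   → G = (-438/29, -413/29)
5. A_x = -109/29  [A divides EC with EA:AC = 1/3:2/3]
6. A_y = -90/29  [A divides EC with EA:AC = 1/3:2/3]
   → A = (-109/29, -90/29)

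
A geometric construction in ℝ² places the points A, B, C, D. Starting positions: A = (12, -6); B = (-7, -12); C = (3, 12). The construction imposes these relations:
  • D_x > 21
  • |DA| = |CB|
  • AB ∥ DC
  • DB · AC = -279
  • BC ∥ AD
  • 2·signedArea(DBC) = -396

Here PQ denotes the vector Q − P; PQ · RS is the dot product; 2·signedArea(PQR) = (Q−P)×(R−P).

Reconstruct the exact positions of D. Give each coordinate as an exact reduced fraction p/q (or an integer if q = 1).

1. D_x = 22  [AB ∥ DC ∩ BC ∥ AD]
2. D_y = 18  [AB ∥ DC ∩ BC ∥ AD]
   → D = (22, 18)

D = (22, 18)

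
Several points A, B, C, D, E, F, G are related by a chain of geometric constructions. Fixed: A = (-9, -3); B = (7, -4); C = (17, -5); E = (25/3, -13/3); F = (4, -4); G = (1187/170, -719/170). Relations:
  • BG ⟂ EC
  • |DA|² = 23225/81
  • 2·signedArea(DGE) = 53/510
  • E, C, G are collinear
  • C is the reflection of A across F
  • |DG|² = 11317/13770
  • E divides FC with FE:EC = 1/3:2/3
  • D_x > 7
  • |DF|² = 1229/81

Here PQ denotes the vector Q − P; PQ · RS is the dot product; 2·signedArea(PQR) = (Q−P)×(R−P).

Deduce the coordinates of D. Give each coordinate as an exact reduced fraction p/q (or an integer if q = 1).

1. D_x = 71/9  [line 53/510·x + 689/510·y + 2491/510 = 0 ∩ |DA|² = 23225/81]
2. D_y = -38/9  [line 53/510·x + 689/510·y + 2491/510 = 0 ∩ |DA|² = 23225/81]
   → D = (71/9, -38/9)

D = (71/9, -38/9)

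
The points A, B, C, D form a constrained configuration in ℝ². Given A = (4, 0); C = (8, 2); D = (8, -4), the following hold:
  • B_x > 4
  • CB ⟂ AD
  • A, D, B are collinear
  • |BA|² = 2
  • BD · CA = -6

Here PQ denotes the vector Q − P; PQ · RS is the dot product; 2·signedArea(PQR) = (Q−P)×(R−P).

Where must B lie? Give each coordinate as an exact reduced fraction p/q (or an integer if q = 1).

B = (5, -1)

1. B_x = 5  [A, D, B are collinear ∩ CB ⟂ AD]
2. B_y = -1  [A, D, B are collinear ∩ CB ⟂ AD]
   → B = (5, -1)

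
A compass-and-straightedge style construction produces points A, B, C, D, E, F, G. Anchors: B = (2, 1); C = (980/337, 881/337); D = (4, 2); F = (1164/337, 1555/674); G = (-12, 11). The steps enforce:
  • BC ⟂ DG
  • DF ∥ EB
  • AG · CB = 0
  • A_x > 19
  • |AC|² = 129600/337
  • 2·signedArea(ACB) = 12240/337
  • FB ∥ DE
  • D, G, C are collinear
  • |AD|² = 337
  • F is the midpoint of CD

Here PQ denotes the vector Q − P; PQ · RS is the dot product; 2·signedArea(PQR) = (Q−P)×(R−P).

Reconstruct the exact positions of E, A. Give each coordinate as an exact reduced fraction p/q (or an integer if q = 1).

A = (20, -7)
E = (858/337, 467/674)

1. E_x = 858/337  [DF ∥ EB ∩ FB ∥ DE]
2. E_y = 467/674  [DF ∥ EB ∩ FB ∥ DE]
   → E = (858/337, 467/674)
3. A_x = 20  [AG · CB = 0 ∩ 2·signedArea(ACB) = 12240/337]
4. A_y = -7  [AG · CB = 0 ∩ 2·signedArea(ACB) = 12240/337]
   → A = (20, -7)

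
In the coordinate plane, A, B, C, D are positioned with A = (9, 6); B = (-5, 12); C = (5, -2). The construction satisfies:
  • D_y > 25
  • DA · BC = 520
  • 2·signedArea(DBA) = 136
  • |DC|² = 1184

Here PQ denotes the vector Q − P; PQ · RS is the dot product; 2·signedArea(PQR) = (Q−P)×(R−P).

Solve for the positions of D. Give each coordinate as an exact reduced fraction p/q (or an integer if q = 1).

1. D_x = -15  [2·signedArea(DBA) = 136 ∩ DA · BC = 520]
2. D_y = 26  [2·signedArea(DBA) = 136 ∩ DA · BC = 520]
   → D = (-15, 26)

D = (-15, 26)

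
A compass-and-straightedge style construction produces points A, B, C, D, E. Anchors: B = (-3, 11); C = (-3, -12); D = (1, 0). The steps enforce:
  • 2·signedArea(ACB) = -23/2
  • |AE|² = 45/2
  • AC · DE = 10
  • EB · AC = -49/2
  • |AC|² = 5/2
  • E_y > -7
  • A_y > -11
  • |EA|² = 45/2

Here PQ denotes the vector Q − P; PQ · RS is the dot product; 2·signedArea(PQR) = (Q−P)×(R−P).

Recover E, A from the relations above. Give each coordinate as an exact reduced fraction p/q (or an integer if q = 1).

A = (-5/2, -21/2)
E = (-1, -6)

1. A_x = -5/2  [2·signedArea(ACB) = -23/2]
2. A_y = -21/2  [|AC|² = 5/2]
   → A = (-5/2, -21/2)
3. E_x = -1  [line 1/2·x + 3/2·y + 19/2 = 0 ∩ |EA|² = 45/2]
4. E_y = -6  [line 1/2·x + 3/2·y + 19/2 = 0 ∩ |EA|² = 45/2]
   → E = (-1, -6)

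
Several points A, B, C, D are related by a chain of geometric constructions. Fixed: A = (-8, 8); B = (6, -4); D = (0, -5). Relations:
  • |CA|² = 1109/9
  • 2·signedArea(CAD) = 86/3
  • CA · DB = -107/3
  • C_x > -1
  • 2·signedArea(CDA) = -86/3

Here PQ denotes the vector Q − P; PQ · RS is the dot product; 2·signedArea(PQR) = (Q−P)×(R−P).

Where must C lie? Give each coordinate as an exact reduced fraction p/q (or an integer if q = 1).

C = (-2/3, -1/3)

1. C_x = -2/3  [2·signedArea(CDA) = -86/3 ∩ CA · DB = -107/3]
2. C_y = -1/3  [2·signedArea(CDA) = -86/3 ∩ CA · DB = -107/3]
   → C = (-2/3, -1/3)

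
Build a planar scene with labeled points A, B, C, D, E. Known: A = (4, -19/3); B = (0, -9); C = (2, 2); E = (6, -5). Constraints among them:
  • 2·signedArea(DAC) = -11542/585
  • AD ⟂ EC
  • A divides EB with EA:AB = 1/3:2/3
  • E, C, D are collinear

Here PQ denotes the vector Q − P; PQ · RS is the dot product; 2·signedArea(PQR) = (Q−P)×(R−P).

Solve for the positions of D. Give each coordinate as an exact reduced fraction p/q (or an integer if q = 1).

1. D_x = 1186/195  [E, C, D are collinear ∩ AD ⟂ EC]
2. D_y = -1003/195  [E, C, D are collinear ∩ AD ⟂ EC]
   → D = (1186/195, -1003/195)

D = (1186/195, -1003/195)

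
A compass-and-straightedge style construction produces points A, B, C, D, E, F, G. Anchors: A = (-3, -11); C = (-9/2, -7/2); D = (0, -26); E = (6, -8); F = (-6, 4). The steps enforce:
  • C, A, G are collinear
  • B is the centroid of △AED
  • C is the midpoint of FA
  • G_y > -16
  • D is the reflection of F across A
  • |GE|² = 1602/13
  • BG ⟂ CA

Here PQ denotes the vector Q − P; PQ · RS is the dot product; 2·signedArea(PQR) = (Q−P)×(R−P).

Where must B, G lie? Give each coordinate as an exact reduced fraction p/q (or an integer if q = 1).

1. B_x = 1  [B is the centroid of △AED]
2. B_y = -15  [B is the centroid of △AED]
   → B = (1, -15)
3. G_x = -27/13  [C, A, G are collinear ∩ BG ⟂ CA]
4. G_y = -203/13  [C, A, G are collinear ∩ BG ⟂ CA]
   → G = (-27/13, -203/13)

B = (1, -15)
G = (-27/13, -203/13)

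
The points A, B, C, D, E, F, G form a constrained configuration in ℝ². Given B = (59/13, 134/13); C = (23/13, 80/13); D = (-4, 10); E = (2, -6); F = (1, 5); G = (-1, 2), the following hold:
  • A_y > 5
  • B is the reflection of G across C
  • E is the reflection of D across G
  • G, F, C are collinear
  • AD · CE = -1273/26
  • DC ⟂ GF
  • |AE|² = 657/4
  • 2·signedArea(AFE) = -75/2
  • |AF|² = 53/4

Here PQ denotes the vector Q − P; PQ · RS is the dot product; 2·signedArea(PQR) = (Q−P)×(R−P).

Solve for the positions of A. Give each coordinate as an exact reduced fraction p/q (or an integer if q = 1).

1. A_x = -5/2  [AD · CE = -1273/26 ∩ 2·signedArea(AFE) = -75/2]
2. A_y = 6  [AD · CE = -1273/26 ∩ 2·signedArea(AFE) = -75/2]
   → A = (-5/2, 6)

A = (-5/2, 6)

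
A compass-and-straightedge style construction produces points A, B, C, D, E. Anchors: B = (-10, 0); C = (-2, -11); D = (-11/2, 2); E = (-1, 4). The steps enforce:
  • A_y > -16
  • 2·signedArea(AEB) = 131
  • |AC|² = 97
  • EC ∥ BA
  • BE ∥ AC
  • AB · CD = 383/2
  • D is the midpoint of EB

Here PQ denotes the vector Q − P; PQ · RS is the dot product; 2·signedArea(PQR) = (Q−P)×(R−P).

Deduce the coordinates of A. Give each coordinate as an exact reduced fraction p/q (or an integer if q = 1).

A = (-11, -15)

1. A_x = -11  [BE ∥ AC ∩ EC ∥ BA]
2. A_y = -15  [BE ∥ AC ∩ EC ∥ BA]
   → A = (-11, -15)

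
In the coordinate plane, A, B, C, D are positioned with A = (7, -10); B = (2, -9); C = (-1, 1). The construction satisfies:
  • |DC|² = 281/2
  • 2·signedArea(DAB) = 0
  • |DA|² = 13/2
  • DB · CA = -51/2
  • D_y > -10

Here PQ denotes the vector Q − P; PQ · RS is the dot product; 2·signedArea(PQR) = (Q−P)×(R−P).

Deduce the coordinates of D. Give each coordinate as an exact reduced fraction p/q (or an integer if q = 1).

D = (9/2, -19/2)

1. D_x = 9/2  [2·signedArea(DAB) = 0 ∩ DB · CA = -51/2]
2. D_y = -19/2  [2·signedArea(DAB) = 0 ∩ DB · CA = -51/2]
   → D = (9/2, -19/2)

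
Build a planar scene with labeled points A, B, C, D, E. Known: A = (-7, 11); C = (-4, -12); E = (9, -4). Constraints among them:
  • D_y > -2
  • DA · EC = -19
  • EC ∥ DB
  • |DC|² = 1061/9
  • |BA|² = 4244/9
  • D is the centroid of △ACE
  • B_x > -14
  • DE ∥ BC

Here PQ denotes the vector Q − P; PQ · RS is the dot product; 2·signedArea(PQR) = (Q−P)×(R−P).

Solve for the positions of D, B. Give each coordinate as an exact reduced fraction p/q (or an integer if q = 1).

1. D_x = -2/3  [D is the centroid of △ACE]
2. D_y = -5/3  [D is the centroid of △ACE]
   → D = (-2/3, -5/3)
3. B_x = -41/3  [DE ∥ BC ∩ EC ∥ DB]
4. B_y = -29/3  [DE ∥ BC ∩ EC ∥ DB]
   → B = (-41/3, -29/3)

B = (-41/3, -29/3)
D = (-2/3, -5/3)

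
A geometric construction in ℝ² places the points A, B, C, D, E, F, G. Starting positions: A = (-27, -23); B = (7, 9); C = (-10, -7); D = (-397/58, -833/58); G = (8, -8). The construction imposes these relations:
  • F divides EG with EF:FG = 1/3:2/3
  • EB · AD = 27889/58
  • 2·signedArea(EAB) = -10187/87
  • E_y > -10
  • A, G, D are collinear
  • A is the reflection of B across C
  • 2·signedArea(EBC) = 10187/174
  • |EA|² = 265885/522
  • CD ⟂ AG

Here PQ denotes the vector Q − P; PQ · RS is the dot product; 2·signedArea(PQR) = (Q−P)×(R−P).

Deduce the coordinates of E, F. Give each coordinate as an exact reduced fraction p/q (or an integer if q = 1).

1. E_x = -519/58  [2·signedArea(EBC) = 10187/174 ∩ EB · AD = 27889/58]
2. E_y = -1645/174  [2·signedArea(EBC) = 10187/174 ∩ EB · AD = 27889/58]
   → E = (-519/58, -1645/174)
3. F_x = -287/87  [F divides EG with EF:FG = 1/3:2/3]
4. F_y = -2341/261  [F divides EG with EF:FG = 1/3:2/3]
   → F = (-287/87, -2341/261)

E = (-519/58, -1645/174)
F = (-287/87, -2341/261)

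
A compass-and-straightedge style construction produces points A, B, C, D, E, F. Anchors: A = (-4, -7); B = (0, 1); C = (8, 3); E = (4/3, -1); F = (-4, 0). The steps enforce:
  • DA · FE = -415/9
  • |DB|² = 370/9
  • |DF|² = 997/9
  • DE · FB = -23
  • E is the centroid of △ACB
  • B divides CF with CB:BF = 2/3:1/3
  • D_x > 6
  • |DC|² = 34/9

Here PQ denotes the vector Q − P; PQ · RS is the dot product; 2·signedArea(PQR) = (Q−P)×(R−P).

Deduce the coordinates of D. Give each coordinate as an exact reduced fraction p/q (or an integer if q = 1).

1. D_x = 19/3  [DE · FB = -23 ∩ DA · FE = -415/9]
2. D_y = 2  [DE · FB = -23 ∩ DA · FE = -415/9]
   → D = (19/3, 2)

D = (19/3, 2)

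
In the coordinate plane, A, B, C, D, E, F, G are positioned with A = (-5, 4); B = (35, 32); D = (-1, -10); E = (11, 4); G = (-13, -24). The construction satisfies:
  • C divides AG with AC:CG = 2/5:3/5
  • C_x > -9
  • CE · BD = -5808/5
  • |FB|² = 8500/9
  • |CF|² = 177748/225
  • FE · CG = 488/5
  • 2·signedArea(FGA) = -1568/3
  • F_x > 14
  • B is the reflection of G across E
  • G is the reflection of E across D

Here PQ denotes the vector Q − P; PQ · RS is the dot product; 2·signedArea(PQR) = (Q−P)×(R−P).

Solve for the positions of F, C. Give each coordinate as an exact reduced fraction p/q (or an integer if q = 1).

1. C_x = -41/5  [C divides AG with AC:CG = 2/5:3/5]
2. C_y = -36/5  [C divides AG with AC:CG = 2/5:3/5]
   → C = (-41/5, -36/5)
3. F_x = 15  [2·signedArea(FGA) = -1568/3 ∩ FE · CG = 488/5]
4. F_y = 26/3  [2·signedArea(FGA) = -1568/3 ∩ FE · CG = 488/5]
   → F = (15, 26/3)

C = (-41/5, -36/5)
F = (15, 26/3)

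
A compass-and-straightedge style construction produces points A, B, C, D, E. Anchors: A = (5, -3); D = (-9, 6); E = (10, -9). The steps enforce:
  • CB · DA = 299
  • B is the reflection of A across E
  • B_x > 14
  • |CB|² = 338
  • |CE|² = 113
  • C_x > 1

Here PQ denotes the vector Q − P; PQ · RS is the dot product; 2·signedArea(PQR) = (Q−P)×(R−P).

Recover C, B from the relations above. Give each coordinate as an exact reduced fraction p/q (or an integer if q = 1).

1. B_x = 15  [B is the reflection of A across E]
2. B_y = -15  [B is the reflection of A across E]
   → B = (15, -15)
3. C_x = 2  [line -14·x + 9·y + 46 = 0 ∩ |CE|² = 113]
4. C_y = -2  [line -14·x + 9·y + 46 = 0 ∩ |CE|² = 113]
   → C = (2, -2)

B = (15, -15)
C = (2, -2)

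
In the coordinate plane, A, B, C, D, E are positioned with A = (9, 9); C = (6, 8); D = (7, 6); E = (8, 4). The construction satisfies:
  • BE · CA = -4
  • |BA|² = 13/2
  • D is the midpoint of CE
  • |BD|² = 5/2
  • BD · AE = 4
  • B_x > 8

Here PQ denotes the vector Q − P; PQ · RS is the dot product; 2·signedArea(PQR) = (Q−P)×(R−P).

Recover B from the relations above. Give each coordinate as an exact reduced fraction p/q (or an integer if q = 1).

1. B_x = 17/2  [BD · AE = 4 ∩ BE · CA = -4]
2. B_y = 13/2  [BD · AE = 4 ∩ BE · CA = -4]
   → B = (17/2, 13/2)

B = (17/2, 13/2)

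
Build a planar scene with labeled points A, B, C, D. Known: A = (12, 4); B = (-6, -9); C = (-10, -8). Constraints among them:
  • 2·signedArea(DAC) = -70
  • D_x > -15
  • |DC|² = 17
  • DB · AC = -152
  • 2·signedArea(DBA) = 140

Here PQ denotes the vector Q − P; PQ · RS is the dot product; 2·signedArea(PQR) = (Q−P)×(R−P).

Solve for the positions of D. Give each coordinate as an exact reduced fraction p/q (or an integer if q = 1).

D = (-14, -7)

1. D_x = -14  [2·signedArea(DBA) = 140 ∩ DB · AC = -152]
2. D_y = -7  [2·signedArea(DBA) = 140 ∩ DB · AC = -152]
   → D = (-14, -7)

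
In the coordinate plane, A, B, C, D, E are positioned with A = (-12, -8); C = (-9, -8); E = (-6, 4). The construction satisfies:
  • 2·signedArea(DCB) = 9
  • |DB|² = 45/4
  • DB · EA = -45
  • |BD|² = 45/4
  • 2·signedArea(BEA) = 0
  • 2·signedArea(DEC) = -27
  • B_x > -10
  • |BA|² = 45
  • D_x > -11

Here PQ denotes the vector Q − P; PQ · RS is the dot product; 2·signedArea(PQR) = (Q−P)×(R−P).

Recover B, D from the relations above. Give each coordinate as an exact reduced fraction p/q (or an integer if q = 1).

1. B_x = -9  [line 12·x + -6·y + 96 = 0 ∩ |BA|² = 45]
2. B_y = -2  [line 12·x + -6·y + 96 = 0 ∩ |BA|² = 45]
   → B = (-9, -2)
3. D_x = -21/2  [2·signedArea(DEC) = -27 ∩ 2·signedArea(DCB) = 9]
4. D_y = -5  [2·signedArea(DEC) = -27 ∩ 2·signedArea(DCB) = 9]
   → D = (-21/2, -5)

B = (-9, -2)
D = (-21/2, -5)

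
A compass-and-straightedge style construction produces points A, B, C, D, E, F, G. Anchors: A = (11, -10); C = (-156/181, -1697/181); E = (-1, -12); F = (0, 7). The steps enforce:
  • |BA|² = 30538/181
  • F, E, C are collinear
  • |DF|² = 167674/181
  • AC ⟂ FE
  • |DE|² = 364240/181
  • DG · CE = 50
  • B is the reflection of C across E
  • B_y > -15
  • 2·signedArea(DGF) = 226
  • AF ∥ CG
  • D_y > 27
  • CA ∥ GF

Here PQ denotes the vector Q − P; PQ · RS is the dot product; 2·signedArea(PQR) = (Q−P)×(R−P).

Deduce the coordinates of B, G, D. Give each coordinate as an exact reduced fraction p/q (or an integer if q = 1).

B = (-206/181, -2647/181)
D = (-4113/181, 4932/181)
G = (-2147/181, 1380/181)

1. B_x = -206/181  [B is the reflection of C across E]
2. B_y = -2647/181  [B is the reflection of C across E]
   → B = (-206/181, -2647/181)
3. G_x = -2147/181  [CA ∥ GF ∩ AF ∥ CG]
4. G_y = 1380/181  [CA ∥ GF ∩ AF ∥ CG]
   → G = (-2147/181, 1380/181)
5. D_x = -4113/181  [line 113/181·x + 2147/181·y + -55935/181 = 0 ∩ |DF|² = 167674/181]
6. D_y = 4932/181  [line 113/181·x + 2147/181·y + -55935/181 = 0 ∩ |DF|² = 167674/181]
   → D = (-4113/181, 4932/181)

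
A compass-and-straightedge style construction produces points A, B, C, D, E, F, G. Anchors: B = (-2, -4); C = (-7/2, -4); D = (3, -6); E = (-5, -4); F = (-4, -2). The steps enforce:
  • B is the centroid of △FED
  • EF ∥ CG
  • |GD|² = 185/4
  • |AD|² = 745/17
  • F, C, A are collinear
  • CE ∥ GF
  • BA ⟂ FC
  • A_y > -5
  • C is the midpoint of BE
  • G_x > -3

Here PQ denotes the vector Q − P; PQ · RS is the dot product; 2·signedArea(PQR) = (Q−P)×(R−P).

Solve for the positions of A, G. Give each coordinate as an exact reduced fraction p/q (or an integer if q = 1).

1. A_x = -58/17  [F, C, A are collinear ∩ BA ⟂ FC]
2. A_y = -74/17  [F, C, A are collinear ∩ BA ⟂ FC]
   → A = (-58/17, -74/17)
3. G_x = -5/2  [CE ∥ GF ∩ EF ∥ CG]
4. G_y = -2  [CE ∥ GF ∩ EF ∥ CG]
   → G = (-5/2, -2)

A = (-58/17, -74/17)
G = (-5/2, -2)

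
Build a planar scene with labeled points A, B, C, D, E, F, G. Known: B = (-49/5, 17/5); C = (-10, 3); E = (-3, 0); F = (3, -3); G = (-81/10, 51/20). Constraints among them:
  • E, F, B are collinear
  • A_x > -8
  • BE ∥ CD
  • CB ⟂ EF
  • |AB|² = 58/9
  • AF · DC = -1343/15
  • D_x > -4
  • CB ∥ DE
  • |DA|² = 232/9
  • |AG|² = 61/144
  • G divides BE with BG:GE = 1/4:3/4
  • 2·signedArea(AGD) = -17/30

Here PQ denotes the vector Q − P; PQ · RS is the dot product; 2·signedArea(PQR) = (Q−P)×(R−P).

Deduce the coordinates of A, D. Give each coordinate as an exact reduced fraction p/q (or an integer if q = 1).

1. D_x = -16/5  [CB ∥ DE ∩ BE ∥ CD]
2. D_y = -2/5  [CB ∥ DE ∩ BE ∥ CD]
   → D = (-16/5, -2/5)
3. A_x = -38/5  [2·signedArea(AGD) = -17/30 ∩ AF · DC = -1343/15]
4. A_y = 32/15  [2·signedArea(AGD) = -17/30 ∩ AF · DC = -1343/15]
   → A = (-38/5, 32/15)

A = (-38/5, 32/15)
D = (-16/5, -2/5)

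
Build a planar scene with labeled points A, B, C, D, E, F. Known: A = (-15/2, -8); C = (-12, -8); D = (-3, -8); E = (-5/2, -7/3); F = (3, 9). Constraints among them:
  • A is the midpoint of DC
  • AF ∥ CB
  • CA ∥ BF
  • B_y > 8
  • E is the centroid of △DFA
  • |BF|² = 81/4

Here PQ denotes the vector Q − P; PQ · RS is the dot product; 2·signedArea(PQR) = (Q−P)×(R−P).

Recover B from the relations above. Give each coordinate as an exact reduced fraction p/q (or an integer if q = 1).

1. B_x = -3/2  [CA ∥ BF ∩ AF ∥ CB]
2. B_y = 9  [CA ∥ BF ∩ AF ∥ CB]
   → B = (-3/2, 9)

B = (-3/2, 9)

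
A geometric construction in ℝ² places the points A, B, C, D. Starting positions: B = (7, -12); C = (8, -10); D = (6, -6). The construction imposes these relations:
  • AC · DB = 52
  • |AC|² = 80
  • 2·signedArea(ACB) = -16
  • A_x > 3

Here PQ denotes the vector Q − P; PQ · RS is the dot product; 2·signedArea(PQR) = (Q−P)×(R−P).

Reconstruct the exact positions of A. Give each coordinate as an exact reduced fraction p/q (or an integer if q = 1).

1. A_x = 4  [2·signedArea(ACB) = -16 ∩ AC · DB = 52]
2. A_y = -2  [2·signedArea(ACB) = -16 ∩ AC · DB = 52]
   → A = (4, -2)

A = (4, -2)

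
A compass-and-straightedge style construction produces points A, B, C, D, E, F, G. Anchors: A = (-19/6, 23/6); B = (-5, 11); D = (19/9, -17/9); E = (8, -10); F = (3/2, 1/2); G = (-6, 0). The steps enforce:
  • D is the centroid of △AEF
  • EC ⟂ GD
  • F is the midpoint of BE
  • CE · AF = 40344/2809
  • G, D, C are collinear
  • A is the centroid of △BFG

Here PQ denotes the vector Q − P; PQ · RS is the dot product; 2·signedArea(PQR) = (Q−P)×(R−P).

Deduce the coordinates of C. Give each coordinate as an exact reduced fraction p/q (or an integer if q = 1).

C = (26654/2809, -10132/2809)

1. C_x = 26654/2809  [G, D, C are collinear ∩ EC ⟂ GD]
2. C_y = -10132/2809  [G, D, C are collinear ∩ EC ⟂ GD]
   → C = (26654/2809, -10132/2809)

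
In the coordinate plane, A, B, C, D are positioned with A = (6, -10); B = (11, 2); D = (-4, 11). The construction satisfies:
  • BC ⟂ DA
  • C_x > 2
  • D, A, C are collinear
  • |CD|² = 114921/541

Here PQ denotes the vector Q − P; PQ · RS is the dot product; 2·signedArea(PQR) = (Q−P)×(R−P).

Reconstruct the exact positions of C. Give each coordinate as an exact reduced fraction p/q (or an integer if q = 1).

1. C_x = 1226/541  [D, A, C are collinear ∩ BC ⟂ DA]
2. C_y = -1168/541  [D, A, C are collinear ∩ BC ⟂ DA]
   → C = (1226/541, -1168/541)

C = (1226/541, -1168/541)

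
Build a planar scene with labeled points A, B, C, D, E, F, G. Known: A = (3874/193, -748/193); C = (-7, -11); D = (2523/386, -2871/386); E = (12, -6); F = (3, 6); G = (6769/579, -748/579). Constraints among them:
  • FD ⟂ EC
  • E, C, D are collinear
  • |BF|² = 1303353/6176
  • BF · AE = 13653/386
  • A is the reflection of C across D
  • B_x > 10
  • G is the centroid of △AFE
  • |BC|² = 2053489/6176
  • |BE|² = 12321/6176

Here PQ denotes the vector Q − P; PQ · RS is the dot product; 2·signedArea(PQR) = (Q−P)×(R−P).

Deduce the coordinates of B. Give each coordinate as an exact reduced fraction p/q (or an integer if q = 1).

1. B_x = 16419/1544  [line 1558/193·x + 410/193·y + -27921/386 = 0 ∩ |BE|² = 12321/6176]
2. B_y = -9819/1544  [line 1558/193·x + 410/193·y + -27921/386 = 0 ∩ |BE|² = 12321/6176]
   → B = (16419/1544, -9819/1544)

B = (16419/1544, -9819/1544)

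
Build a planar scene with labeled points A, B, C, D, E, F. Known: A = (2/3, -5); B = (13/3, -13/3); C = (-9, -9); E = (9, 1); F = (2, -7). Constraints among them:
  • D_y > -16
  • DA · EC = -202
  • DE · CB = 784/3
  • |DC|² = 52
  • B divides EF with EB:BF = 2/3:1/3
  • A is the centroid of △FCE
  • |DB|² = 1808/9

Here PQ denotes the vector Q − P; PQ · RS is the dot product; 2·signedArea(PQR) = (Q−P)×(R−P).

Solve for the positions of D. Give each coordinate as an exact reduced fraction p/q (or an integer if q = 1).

D = (-5, -15)

1. D_x = -5  [DE · CB = 784/3 ∩ DA · EC = -202]
2. D_y = -15  [DE · CB = 784/3 ∩ DA · EC = -202]
   → D = (-5, -15)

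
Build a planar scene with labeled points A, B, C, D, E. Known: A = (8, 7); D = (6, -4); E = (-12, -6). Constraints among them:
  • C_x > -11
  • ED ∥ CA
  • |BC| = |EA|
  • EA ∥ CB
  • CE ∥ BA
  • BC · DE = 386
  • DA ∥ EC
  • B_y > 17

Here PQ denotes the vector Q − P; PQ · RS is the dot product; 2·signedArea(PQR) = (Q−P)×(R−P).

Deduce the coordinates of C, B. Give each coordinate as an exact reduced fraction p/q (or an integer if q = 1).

1. C_x = -10  [ED ∥ CA ∩ DA ∥ EC]
2. C_y = 5  [ED ∥ CA ∩ DA ∥ EC]
   → C = (-10, 5)
3. B_x = 10  [CE ∥ BA ∩ EA ∥ CB]
4. B_y = 18  [CE ∥ BA ∩ EA ∥ CB]
   → B = (10, 18)

B = (10, 18)
C = (-10, 5)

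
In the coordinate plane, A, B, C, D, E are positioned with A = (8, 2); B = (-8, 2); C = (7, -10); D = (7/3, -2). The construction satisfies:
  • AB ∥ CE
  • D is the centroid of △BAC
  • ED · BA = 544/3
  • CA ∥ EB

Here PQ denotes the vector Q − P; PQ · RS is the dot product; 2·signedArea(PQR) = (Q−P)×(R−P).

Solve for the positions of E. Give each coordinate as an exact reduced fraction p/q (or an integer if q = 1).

1. E_x = -9  [CA ∥ EB ∩ AB ∥ CE]
2. E_y = -10  [CA ∥ EB ∩ AB ∥ CE]
   → E = (-9, -10)

E = (-9, -10)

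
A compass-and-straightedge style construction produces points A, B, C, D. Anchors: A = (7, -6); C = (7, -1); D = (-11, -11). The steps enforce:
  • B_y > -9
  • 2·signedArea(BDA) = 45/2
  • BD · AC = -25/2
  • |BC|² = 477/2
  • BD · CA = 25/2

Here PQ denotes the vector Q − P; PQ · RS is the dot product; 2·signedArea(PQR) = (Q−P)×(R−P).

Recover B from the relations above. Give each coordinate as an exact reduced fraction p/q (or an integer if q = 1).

1. B_x = -13/2  [2·signedArea(BDA) = 45/2 ∩ BD · CA = 25/2]
2. B_y = -17/2  [2·signedArea(BDA) = 45/2 ∩ BD · CA = 25/2]
   → B = (-13/2, -17/2)

B = (-13/2, -17/2)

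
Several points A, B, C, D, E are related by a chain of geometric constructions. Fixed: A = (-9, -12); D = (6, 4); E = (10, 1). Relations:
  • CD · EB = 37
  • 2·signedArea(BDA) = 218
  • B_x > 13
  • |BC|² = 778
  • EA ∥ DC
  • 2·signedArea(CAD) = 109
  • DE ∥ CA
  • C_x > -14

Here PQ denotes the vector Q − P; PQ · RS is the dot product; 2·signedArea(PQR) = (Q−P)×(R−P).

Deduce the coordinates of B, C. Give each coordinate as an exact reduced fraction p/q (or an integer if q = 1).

1. C_x = -13  [DE ∥ CA ∩ EA ∥ DC]
2. C_y = -9  [DE ∥ CA ∩ EA ∥ DC]
   → C = (-13, -9)
3. B_x = 14  [2·signedArea(BDA) = 218 ∩ CD · EB = 37]
4. B_y = -2  [2·signedArea(BDA) = 218 ∩ CD · EB = 37]
   → B = (14, -2)

B = (14, -2)
C = (-13, -9)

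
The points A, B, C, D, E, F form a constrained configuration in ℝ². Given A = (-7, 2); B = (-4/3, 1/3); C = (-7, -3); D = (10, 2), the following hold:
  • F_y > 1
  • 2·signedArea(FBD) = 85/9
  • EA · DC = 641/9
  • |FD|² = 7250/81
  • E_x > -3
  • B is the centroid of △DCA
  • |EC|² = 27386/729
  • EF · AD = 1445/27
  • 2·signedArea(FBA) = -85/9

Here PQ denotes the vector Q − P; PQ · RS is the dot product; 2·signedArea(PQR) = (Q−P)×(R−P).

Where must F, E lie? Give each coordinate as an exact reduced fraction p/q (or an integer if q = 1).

1. F_x = 5/9  [2·signedArea(FBD) = 85/9 ∩ 2·signedArea(FBA) = -85/9]
2. F_y = 13/9  [2·signedArea(FBD) = 85/9 ∩ 2·signedArea(FBA) = -85/9]
   → F = (5/9, 13/9)
3. E_x = -70/27  [EA · DC = 641/9 ∩ EF · AD = 1445/27]
4. E_y = 34/27  [EA · DC = 641/9 ∩ EF · AD = 1445/27]
   → E = (-70/27, 34/27)

E = (-70/27, 34/27)
F = (5/9, 13/9)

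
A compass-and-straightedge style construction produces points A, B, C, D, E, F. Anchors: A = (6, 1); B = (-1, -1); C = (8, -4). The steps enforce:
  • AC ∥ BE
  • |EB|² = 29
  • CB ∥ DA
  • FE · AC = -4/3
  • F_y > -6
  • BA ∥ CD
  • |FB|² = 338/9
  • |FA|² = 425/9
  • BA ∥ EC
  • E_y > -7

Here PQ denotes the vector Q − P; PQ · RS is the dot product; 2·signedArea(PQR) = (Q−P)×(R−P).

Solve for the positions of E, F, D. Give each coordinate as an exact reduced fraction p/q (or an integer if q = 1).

1. E_x = 1  [BA ∥ EC ∩ AC ∥ BE]
2. E_y = -6  [BA ∥ EC ∩ AC ∥ BE]
   → E = (1, -6)
3. F_x = 10/3  [line -2·x + 5·y + 100/3 = 0 ∩ |FB|² = 338/9]
4. F_y = -16/3  [line -2·x + 5·y + 100/3 = 0 ∩ |FB|² = 338/9]
   → F = (10/3, -16/3)
5. D_x = 15  [CB ∥ DA ∩ BA ∥ CD]
6. D_y = -2  [CB ∥ DA ∩ BA ∥ CD]
   → D = (15, -2)

D = (15, -2)
E = (1, -6)
F = (10/3, -16/3)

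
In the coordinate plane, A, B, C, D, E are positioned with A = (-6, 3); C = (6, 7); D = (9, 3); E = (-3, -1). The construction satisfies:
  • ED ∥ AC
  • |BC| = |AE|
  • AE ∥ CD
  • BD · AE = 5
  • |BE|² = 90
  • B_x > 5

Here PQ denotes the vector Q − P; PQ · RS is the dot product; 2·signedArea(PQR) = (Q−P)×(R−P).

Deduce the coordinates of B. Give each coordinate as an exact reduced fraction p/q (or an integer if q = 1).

B = (6, 2)

1. B_x = 6  [line -3·x + 4·y + 10 = 0 ∩ |BE|² = 90]
2. B_y = 2  [line -3·x + 4·y + 10 = 0 ∩ |BE|² = 90]
   → B = (6, 2)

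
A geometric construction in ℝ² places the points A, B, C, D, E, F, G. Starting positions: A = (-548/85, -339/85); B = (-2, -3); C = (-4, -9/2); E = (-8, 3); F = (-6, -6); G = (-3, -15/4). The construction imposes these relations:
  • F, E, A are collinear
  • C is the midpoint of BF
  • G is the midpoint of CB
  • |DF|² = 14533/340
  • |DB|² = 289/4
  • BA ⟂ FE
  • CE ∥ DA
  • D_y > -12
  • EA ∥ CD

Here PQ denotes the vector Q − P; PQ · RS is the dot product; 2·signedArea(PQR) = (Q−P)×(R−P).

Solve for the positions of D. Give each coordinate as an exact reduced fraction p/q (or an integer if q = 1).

D = (-208/85, -1953/170)

1. D_x = -208/85  [CE ∥ DA ∩ EA ∥ CD]
2. D_y = -1953/170  [CE ∥ DA ∩ EA ∥ CD]
   → D = (-208/85, -1953/170)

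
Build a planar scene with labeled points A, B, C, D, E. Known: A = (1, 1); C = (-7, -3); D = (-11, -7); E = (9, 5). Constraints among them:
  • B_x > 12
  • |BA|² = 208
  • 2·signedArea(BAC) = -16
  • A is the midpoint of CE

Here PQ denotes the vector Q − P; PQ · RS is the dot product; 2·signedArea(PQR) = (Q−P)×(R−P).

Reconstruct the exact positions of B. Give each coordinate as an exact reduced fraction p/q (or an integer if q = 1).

B = (13, 9)

1. B_x = 13  [line 4·x + -8·y + 20 = 0 ∩ |BA|² = 208]
2. B_y = 9  [line 4·x + -8·y + 20 = 0 ∩ |BA|² = 208]
   → B = (13, 9)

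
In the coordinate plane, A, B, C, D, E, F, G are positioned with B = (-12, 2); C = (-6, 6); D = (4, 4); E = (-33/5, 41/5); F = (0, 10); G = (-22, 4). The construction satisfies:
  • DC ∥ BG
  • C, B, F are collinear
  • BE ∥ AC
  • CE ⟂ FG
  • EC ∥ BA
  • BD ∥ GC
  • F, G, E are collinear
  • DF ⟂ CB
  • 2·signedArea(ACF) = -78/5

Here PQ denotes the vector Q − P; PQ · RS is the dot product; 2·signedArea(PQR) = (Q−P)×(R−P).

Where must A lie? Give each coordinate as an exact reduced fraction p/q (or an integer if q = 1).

1. A_x = -57/5  [BE ∥ AC ∩ EC ∥ BA]
2. A_y = -1/5  [BE ∥ AC ∩ EC ∥ BA]
   → A = (-57/5, -1/5)

A = (-57/5, -1/5)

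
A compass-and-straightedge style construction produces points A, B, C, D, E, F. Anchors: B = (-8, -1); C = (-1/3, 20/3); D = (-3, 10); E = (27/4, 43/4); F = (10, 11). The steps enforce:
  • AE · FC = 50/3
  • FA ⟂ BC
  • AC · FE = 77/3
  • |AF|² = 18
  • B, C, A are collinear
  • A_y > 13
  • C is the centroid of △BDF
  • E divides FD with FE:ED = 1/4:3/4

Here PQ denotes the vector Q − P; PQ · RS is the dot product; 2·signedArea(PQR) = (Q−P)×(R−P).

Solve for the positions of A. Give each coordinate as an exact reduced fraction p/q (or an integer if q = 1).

1. A_x = 7  [B, C, A are collinear ∩ FA ⟂ BC]
2. A_y = 14  [B, C, A are collinear ∩ FA ⟂ BC]
   → A = (7, 14)

A = (7, 14)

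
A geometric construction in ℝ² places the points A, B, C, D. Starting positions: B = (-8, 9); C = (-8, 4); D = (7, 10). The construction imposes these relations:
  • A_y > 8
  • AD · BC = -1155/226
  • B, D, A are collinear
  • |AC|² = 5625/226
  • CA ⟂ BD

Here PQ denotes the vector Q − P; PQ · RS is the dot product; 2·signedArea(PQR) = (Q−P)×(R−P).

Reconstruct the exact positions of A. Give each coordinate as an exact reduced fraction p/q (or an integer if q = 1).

1. A_x = -1883/226  [B, D, A are collinear ∩ CA ⟂ BD]
2. A_y = 2029/226  [B, D, A are collinear ∩ CA ⟂ BD]
   → A = (-1883/226, 2029/226)

A = (-1883/226, 2029/226)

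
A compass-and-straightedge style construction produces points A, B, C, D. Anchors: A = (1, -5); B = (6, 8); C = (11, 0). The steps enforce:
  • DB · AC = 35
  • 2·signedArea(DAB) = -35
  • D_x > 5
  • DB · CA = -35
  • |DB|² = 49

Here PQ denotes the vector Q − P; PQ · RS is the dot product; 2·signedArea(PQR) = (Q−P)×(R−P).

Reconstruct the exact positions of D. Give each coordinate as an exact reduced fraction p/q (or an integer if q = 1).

1. D_x = 6  [DB · CA = -35 ∩ 2·signedArea(DAB) = -35]
2. D_y = 1  [DB · CA = -35 ∩ 2·signedArea(DAB) = -35]
   → D = (6, 1)

D = (6, 1)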